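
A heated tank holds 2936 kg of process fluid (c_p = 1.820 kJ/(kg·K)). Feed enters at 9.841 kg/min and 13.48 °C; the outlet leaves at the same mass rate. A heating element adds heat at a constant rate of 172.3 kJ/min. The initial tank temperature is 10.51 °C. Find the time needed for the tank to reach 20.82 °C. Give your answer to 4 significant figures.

M c_p dT/dt = ṁ c_p (T_in − T) + Q̇.
τ = M/ṁ = 298.344 min; T_ss = T_in + Q̇/(ṁ c_p) = 23.1000 °C.
T(t) = T_ss + (T₀ − T_ss) e^(−t/τ). Set T = 20.82:
e^(−t/τ) = (20.82 − 23.1000)/(10.51 − 23.1000) = 0.181096
t = −298.344 · ln(0.181096) = 509.789 min.

509.8 min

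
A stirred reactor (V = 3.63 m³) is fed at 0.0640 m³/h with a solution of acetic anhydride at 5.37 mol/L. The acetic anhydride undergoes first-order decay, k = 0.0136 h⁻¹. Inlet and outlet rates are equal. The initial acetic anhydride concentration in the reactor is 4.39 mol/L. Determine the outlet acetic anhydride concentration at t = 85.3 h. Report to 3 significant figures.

3.13 mol/L

V dC/dt = Q(C_in − C) − k V C.
This is linear with rate a = Q/V + k = 0.031231 h⁻¹.
C_ss = Q C_in/(Q + kV) = 3.0315 mol/L; C(t) = C_ss + (C₀ − C_ss) e^(−a t).
C(85.3) = 3.0315 + (1.3585)·e^(−0.031231·85.3) = 3.0315 + (1.3585)·0.069670 = 3.1262 mol/L.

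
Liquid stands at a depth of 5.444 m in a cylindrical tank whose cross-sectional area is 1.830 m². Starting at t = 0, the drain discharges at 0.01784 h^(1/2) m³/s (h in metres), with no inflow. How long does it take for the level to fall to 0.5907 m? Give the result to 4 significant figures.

321.0 s

With no inflow, A dh/dt = −0.01784 √h.
∫ h^(−1/2) dh = −(0.01784/A) ∫ dt, giving 2√h = 2√h₀ − (0.01784/A) t.
t = 2A(√h₀ − √h)/0.01784 = 2·1.830·(√5.444 − √0.5907)/0.01784
  = 3.66000 × (2.33324 − 0.768570) / 0.01784 = 321.003 s.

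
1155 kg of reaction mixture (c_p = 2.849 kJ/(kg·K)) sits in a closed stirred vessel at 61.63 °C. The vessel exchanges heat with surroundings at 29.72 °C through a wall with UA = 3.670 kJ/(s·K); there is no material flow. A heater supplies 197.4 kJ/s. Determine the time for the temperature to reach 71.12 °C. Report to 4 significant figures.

First-law balance (no shaft work): M c_p dT/dt = −UA(T − T_amb) + Q̇.
τ = M c_p/UA = 896.620 s; T_ss = T_amb + Q̇/UA = 29.72 + 197.4/3.670 = 83.5075 °C.
T(t) = T_ss + (T₀ − T_ss)e^(−t/τ); set T = 71.12:
t = −τ ln[(T − T_ss)/(T₀ − T_ss)] = −896.620 · ln(0.566220) = 509.972 s.

510.0 s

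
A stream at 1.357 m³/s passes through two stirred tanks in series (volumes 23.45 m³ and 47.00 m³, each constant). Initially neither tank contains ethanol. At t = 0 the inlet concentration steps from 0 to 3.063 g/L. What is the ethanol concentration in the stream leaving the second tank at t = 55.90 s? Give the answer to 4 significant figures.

Species balance on tank i: dCᵢ/dt = (Cᵢ₋₁ − Cᵢ)/τᵢ with τᵢ = Vᵢ/Q.
τ₁ = 23.45/1.357 = 17.2808 s; τ₂ = 47.00/1.357 = 34.6352 s.
Tank 1: C₁ = C_in(1 − e^(−t/τ₁)). Tank 2 (τ₁ ≠ τ₂): C₂ = C_in[1 − (τ₁ e^(−t/τ₁) − τ₂ e^(−t/τ₂))/(τ₁ − τ₂)].
At t = 55.90: e^(−t/τ₁) = 0.0393677, e^(−t/τ₂) = 0.199097.
C₂ = 3.063·[1 − (17.2808·0.0393677 − 34.6352·0.199097)/(-17.3545)] = 3.063·0.641852 = 1.96599 g/L.

1.966 g/L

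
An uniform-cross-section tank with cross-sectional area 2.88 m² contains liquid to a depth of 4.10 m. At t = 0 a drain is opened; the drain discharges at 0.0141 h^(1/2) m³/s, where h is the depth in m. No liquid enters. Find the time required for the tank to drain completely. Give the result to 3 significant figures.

827 s

With no inflow, A dh/dt = −0.0141 √h.
∫ h^(−1/2) dh = −(0.0141/A) ∫ dt, giving 2√h = 2√h₀ − (0.0141/A) t.
Set h = 0: 2√h₀ = (0.0141/A) t_empty ⇒ t_empty = 2A√h₀/0.0141.
t_empty = 2·2.88·√4.10/0.0141 = 5.7600·2.0248/0.0141 = 827.17 s.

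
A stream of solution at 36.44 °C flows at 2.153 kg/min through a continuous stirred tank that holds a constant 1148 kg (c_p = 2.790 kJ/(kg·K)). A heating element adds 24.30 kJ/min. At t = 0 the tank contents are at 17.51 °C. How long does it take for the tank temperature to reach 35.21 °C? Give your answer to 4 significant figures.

Unsteady energy balance on the tank contents: M c_p dT/dt = ṁ c_p (T_in − T) + 24.30.
τ = M/ṁ = 533.209 min; T_ss = T_in + Q̇/(ṁ c_p) = 40.4854 °C.
T(t) = T_ss + (T₀ − T_ss) e^(−t/τ). Set T = 35.21:
e^(−t/τ) = (35.21 − 40.4854)/(17.51 − 40.4854) = 0.229610
t = −533.209 · ln(0.229610) = 784.551 min.

784.6 min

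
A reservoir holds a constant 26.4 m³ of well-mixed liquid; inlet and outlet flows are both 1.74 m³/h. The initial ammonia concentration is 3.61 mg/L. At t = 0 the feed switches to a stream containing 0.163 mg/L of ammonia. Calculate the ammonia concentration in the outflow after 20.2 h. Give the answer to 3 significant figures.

Accumulation = in − out for the solute gives V dC/dt = Q(C_in − C).
So dC/dt = (C_in − C)/τ with τ = V/Q = 26.4/1.74 = 15.172 h.
Solution: C(t) = C_in + (C₀ − C_in) e^(−t/τ).
C(20.2) = 0.163 + (3.61 − 0.163)·e^(−20.2/15.172) = 0.163 + (3.4470)·0.26412 = 1.0734 mg/L.

1.07 mg/L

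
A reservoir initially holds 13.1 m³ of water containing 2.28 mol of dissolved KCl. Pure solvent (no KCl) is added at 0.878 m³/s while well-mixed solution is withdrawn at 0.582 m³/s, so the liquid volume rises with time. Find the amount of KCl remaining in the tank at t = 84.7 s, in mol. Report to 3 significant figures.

0.278 mol

Total volume: dV/dt = Q_in − Q_out = 0.29600 m³/s, so V(t) = 13.1 + 0.29600 t and V(84.7) = 38.171 m³.
No KCl enters, so dm/dt = −Q_out · (m/V).
dm/m = −Q_out dt/(V₀ + 0.29600 t); integrating gives ln(m/m₀) = −(Q_out/(Q_in−Q_out)) ln(V/V₀).
m = m₀ (V₀/V)^(Q_out/(Q_in−Q_out)) = 2.28 × (13.1/38.171)^(1.9662) = 0.27842 mol.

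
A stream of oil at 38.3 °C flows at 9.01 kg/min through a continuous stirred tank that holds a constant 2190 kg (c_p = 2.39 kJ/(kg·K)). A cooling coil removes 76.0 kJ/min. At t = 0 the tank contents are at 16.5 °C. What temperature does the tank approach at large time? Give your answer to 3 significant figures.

34.8 °C

Heat balance on the well-mixed liquid: M c_p dT/dt = ṁ c_p (T_in − T) − 76.0.
At steady state dT/dt = 0 ⇒ T_ss = T_in − Q̇/(ṁ c_p) = 38.3 − 76.0/(9.01·2.39) = 34.771 °C.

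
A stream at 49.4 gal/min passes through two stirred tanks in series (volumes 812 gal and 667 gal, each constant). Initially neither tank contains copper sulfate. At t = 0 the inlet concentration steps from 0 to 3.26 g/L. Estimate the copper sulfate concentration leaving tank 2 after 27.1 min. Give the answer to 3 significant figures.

Each tank obeys Vᵢ dCᵢ/dt = Q(Cᵢ₋₁ − Cᵢ), so τᵢ = Vᵢ/Q.
τ₁ = 812/49.4 = 16.437 min; τ₂ = 667/49.4 = 13.502 min.
Solving the cascade with C₁(0)=C₂(0)=0 gives C₂(t) = C_in[1 − (τ₁ e^(−t/τ₁) − τ₂ e^(−t/τ₂))/(τ₁ − τ₂)].
At t = 27.1: e^(−t/τ₁) = 0.19230, e^(−t/τ₂) = 0.13438.
C₂ = 3.26·[1 − (16.437·0.19230 − 13.502·0.13438)/(2.9352)] = 3.26·0.54125 = 1.7645 g/L.

1.76 g/L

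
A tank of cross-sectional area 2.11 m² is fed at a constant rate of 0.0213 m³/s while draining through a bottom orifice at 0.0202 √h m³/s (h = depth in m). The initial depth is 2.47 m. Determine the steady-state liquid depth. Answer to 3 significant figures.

1.11 m

A dh/dt = Q_in − 0.0202 √h. Steady state requires inflow = outflow:
Q_in = 0.0202 √h_ss ⇒ √h_ss = 0.0213/0.0202 = 1.0545.
h_ss = 1.0545² = 1.1119 m. (Since h₀ = 2.47 m > h_ss, the level will fall toward this value.)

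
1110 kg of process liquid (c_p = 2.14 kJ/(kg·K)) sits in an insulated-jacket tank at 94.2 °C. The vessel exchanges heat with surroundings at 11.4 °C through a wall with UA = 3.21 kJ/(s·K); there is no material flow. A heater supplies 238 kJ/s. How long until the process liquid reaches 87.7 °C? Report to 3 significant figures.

Lumped-capacitance energy balance: M c_p dT/dt = UA(T_amb − T) + Q̇.
τ = M c_p/UA = 740.00 s; T_ss = T_amb + Q̇/UA = 11.4 + 238/3.21 = 85.543 °C.
T(t) = T_ss + (T₀ − T_ss)e^(−t/τ); set T = 87.7:
t = −τ ln[(T − T_ss)/(T₀ − T_ss)] = −740.00 · ln(0.24914) = 1028.4 s.

1030 s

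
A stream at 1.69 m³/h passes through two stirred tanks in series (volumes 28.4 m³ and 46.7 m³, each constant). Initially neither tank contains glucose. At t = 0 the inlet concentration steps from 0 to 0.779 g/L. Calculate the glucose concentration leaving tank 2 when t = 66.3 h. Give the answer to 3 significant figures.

Time constants: τᵢ = Vᵢ/Q for each well-mixed tank.
τ₁ = 28.4/1.69 = 16.805 h; τ₂ = 46.7/1.69 = 27.633 h.
Tank 1: C₁ = C_in(1 − e^(−t/τ₁)). Tank 2 (τ₁ ≠ τ₂): C₂ = C_in[1 − (τ₁ e^(−t/τ₁) − τ₂ e^(−t/τ₂))/(τ₁ − τ₂)].
At t = 66.3: e^(−t/τ₁) = 0.019345, e^(−t/τ₂) = 0.090782.
C₂ = 0.779·[1 − (16.805·0.019345 − 27.633·0.090782)/(-10.828)] = 0.779·0.79835 = 0.62192 g/L.

0.622 g/L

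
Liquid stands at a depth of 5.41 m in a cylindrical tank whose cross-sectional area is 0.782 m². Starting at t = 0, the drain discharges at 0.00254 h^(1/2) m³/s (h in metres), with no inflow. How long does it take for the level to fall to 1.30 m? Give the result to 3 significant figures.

A dh/dt = −Q_out = −0.00254 √h.
Separate and integrate: 2(√h − √h₀) = −(0.00254/A) t.
t = 2A(√h₀ − √h)/0.00254 = 2·0.782·(√5.41 − √1.30)/0.00254
  = 1.5640 × (2.3259 − 1.1402) / 0.00254 = 730.13 s.

730 s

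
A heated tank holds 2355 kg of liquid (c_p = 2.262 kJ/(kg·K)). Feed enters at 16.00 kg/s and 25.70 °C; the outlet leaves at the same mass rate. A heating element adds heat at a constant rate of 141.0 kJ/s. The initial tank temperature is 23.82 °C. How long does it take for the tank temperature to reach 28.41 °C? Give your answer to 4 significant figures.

Heat balance on the well-mixed liquid: M c_p dT/dt = ṁ c_p (T_in − T) + 141.0.
τ = M/ṁ = 147.188 s; T_ss = T_in + Q̇/(ṁ c_p) = 29.5959 °C.
T(t) = T_ss + (T₀ − T_ss) e^(−t/τ). Set T = 28.41:
e^(−t/τ) = (28.41 − 29.5959)/(23.82 − 29.5959) = 0.205317
t = −147.188 · ln(0.205317) = 233.027 s.

233.0 s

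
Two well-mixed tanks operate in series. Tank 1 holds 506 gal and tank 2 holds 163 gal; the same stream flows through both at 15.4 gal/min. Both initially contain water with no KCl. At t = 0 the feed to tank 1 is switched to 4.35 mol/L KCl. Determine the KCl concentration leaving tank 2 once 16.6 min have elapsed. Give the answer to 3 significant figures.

0.909 mol/L

Each tank obeys Vᵢ dCᵢ/dt = Q(Cᵢ₋₁ − Cᵢ), so τᵢ = Vᵢ/Q.
τ₁ = 506/15.4 = 32.857 min; τ₂ = 163/15.4 = 10.584 min.
Tank 1: C₁ = C_in(1 − e^(−t/τ₁)). Tank 2 (τ₁ ≠ τ₂): C₂ = C_in[1 − (τ₁ e^(−t/τ₁) − τ₂ e^(−t/τ₂))/(τ₁ − τ₂)].
At t = 16.6: e^(−t/τ₁) = 0.60337, e^(−t/τ₂) = 0.20839.
C₂ = 4.35·[1 − (32.857·0.60337 − 10.584·0.20839)/(22.273)] = 4.35·0.20892 = 0.90881 mol/L.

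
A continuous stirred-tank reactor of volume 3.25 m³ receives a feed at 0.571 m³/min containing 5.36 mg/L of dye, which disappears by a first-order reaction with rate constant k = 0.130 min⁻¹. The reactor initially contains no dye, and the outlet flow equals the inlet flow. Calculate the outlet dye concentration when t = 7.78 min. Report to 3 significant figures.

V dC/dt = Q(C_in − C) − k V C.
dC/dt = (Q/V) C_in − (Q/V + k) C; effective rate a = Q/V + k = 0.17569 + 0.130 = 0.30569 min⁻¹.
C_ss = Q C_in/(Q + kV) = 3.0806 mg/L; C(t) = C_ss + (C₀ − C_ss) e^(−a t).
C(7.78) = 3.0806 + (-3.0806)·e^(−0.30569·7.78) = 3.0806 + (-3.0806)·0.092709 = 2.7950 mg/L.

2.79 mg/L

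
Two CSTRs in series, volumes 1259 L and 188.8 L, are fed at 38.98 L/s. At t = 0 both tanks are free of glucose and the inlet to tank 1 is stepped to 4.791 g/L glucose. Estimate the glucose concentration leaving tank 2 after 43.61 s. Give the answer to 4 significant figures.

Each tank obeys Vᵢ dCᵢ/dt = Q(Cᵢ₋₁ − Cᵢ), so τᵢ = Vᵢ/Q.
τ₁ = 1259/38.98 = 32.2986 s; τ₂ = 188.8/38.98 = 4.84351 s.
Tank 1: C₁ = C_in(1 − e^(−t/τ₁)). Tank 2 (τ₁ ≠ τ₂): C₂ = C_in[1 − (τ₁ e^(−t/τ₁) − τ₂ e^(−t/τ₂))/(τ₁ − τ₂)].
At t = 43.61: e^(−t/τ₁) = 0.259185, e^(−t/τ₂) = 0.000122942.
C₂ = 4.791·[1 − (32.2986·0.259185 − 4.84351·0.000122942)/(27.4551)] = 4.791·0.695112 = 3.33028 g/L.

3.330 g/L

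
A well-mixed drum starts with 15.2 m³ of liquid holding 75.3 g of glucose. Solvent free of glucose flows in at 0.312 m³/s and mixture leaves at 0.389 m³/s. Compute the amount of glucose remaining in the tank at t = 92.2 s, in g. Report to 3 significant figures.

3.13 g

Total volume: dV/dt = Q_in − Q_out = -0.077000 m³/s, so V(t) = 15.2 − 0.077000 t and V(92.2) = 8.1006 m³.
No glucose enters, so dm/dt = −Q_out · (m/V).
Separate: dm/m = −Q_out dt/V(t) ⇒ ln(m/m₀) = −(Q_out/(Q_in−Q_out)) ln(V/V₀).
m = m₀ (V₀/V)^(Q_out/(Q_in−Q_out)) = 75.3 × (15.2/8.1006)^(-5.0519) = 3.1330 g.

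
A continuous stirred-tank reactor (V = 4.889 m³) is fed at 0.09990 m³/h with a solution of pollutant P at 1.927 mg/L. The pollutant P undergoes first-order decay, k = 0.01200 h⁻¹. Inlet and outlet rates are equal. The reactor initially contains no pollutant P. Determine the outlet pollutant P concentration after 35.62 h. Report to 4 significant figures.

0.8317 mg/L

Accumulation = in − out − consumed: V dC/dt = Q C_in − Q C − k V C.
This is linear with rate a = Q/V + k = 0.0324336 h⁻¹.
C_ss = Q C_in/(Q + kV) = 1.21404 mg/L; C(t) = C_ss + (C₀ − C_ss) e^(−a t).
C(35.62) = 1.21404 + (-1.21404)·e^(−0.0324336·35.62) = 1.21404 + (-1.21404)·0.314968 = 0.831654 mg/L.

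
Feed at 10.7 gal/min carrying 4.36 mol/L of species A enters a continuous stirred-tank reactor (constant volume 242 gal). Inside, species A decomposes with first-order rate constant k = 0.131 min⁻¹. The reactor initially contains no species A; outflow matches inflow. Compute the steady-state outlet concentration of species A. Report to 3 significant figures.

V dC/dt = Q(C_in − C) − k V C.
Steady state (dC/dt = 0): C_ss = Q C_in/(Q + kV) = C_in/(1 + kV/Q).
C_ss = 10.7·4.36/(10.7 + 0.131·242) = 46.652/42.402 = 1.1002 mol/L.

1.10 mol/L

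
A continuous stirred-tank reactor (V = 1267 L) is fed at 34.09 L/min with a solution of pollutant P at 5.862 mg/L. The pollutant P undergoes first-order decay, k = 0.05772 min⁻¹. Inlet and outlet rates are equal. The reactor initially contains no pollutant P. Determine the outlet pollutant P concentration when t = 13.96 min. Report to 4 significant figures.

1.292 mg/L

Accumulation = in − out − consumed: V dC/dt = Q C_in − Q C − k V C.
This is linear with rate a = Q/V + k = 0.0846261 min⁻¹.
C_ss = Q C_in/(Q + kV) = 1.86377 mg/L; C(t) = C_ss + (C₀ − C_ss) e^(−a t).
C(13.96) = 1.86377 + (-1.86377)·e^(−0.0846261·13.96) = 1.86377 + (-1.86377)·0.306855 = 1.29186 mg/L.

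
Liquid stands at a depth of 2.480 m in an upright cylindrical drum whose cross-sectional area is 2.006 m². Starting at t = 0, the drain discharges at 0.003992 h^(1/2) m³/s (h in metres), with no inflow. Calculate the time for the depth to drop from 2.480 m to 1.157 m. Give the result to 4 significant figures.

501.7 s

With no inflow, A dh/dt = −0.003992 √h.
This is separable: 2 d(√h)/dt = −0.003992/A, so √h = √h₀ − (0.003992/(2A)) t.
t = 2A(√h₀ − √h)/0.003992 = 2·2.006·(√2.480 − √1.157)/0.003992
  = 4.01200 × (1.57480 − 1.07564) / 0.003992 = 501.663 s.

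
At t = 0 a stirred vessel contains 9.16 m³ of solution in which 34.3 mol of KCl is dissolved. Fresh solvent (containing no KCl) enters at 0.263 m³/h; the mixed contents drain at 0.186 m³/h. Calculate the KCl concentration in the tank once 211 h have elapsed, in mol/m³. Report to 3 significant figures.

Total volume: dV/dt = Q_in − Q_out = 0.077000 m³/h, so V(t) = 9.16 + 0.077000 t and V(211) = 25.407 m³.
Species balance (pure solvent in): dm/dt = −Q_out · m/V(t).
Separate: dm/m = −Q_out dt/V(t) ⇒ ln(m/m₀) = −(Q_out/(Q_in−Q_out)) ln(V/V₀).
m = m₀ (V₀/V)^(Q_out/(Q_in−Q_out)) = 34.3 × (9.16/25.407)^(2.4156) = 2.9178 mol.
C = m/V = 2.9178/25.407 = 0.11484 mol/m³.

0.115 mol/m³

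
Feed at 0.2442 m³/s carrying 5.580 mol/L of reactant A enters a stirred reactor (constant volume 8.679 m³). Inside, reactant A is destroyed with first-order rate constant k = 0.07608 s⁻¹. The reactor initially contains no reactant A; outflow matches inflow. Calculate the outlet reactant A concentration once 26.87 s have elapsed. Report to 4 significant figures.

1.415 mol/L

Species balance: V dC/dt = Q C_in − Q C − k V C.
This is linear with rate a = Q/V + k = 0.104217 s⁻¹.
C_ss = Q C_in/(Q + kV) = 1.50651 mol/L; C(t) = C_ss + (C₀ − C_ss) e^(−a t).
C(26.87) = 1.50651 + (-1.50651)·e^(−0.104217·26.87) = 1.50651 + (-1.50651)·0.0607914 = 1.41493 mol/L.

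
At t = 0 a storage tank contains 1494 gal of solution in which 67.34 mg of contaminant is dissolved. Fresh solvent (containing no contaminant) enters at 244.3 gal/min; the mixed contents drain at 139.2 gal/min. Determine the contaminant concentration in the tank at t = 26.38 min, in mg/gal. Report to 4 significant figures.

Let m(t) be the amount of contaminant. Volume: V(t) = V₀ + (Q_in − Q_out) t = 1494 + 105.100 t; V(26.38) = 4266.54 gal.
Solute balance: dm/dt = 0 − Q_out C = −Q_out m/V(t).
Separate: dm/m = −Q_out dt/V(t) ⇒ ln(m/m₀) = −(Q_out/(Q_in−Q_out)) ln(V/V₀).
m = m₀ (V₀/V)^(Q_out/(Q_in−Q_out)) = 67.34 × (1494/4266.54)^(1.32445) = 16.7759 mg.
C = m/V = 16.7759/4266.54 = 0.00393198 mg/gal.

0.003932 mg/gal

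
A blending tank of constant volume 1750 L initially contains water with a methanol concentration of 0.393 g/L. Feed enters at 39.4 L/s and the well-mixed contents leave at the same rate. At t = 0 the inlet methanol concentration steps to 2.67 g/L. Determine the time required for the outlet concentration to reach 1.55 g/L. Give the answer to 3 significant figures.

Species balance: V dC/dt = Q(C_in − C) ⇒ τ = V/Q = 44.416 s.
C(t) = C_in + (C₀ − C_in) e^(−t/τ). Set C = 1.55 and solve for t:
e^(−t/τ) = (C − C_in)/(C₀ − C_in) = (1.55 − 2.67)/(0.393 − 2.67) = 0.49188
t = −τ ln(…) = 44.416 × 0.70953 = 31.515 s.

31.5 s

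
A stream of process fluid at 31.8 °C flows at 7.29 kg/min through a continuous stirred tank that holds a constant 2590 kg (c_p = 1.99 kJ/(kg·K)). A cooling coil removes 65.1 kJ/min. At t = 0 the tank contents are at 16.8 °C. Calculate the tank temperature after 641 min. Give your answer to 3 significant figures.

M c_p dT/dt = ṁ c_p (T_in − T) − Q̇.
Rearrange: dT/dt = (T_ss − T)/τ with τ = M/ṁ = 355.28 min and T_ss = T_in − Q̇/(ṁ c_p) = 27.313 °C.
T approaches T_ss exponentially: T(t) = T_ss + (T₀ − T_ss) e^(−t/τ).
T(641) = 27.313 + (-10.513)·e^(−641/355.28) = 27.313 + (-10.513)·0.16461 = 25.582 °C.

25.6 °C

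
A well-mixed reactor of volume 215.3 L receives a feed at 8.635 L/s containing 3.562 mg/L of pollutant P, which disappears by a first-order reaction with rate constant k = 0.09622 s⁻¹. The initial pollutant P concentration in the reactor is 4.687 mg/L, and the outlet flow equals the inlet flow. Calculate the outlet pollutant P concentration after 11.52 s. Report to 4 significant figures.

Accumulation = in − out − consumed: V dC/dt = Q C_in − Q C − k V C.
dC/dt = (Q/V) C_in − (Q/V + k) C; effective rate a = Q/V + k = 0.0401068 + 0.09622 = 0.136327 s⁻¹.
C_ss = Q C_in/(Q + kV) = 1.04793 mg/L; C(t) = C_ss + (C₀ − C_ss) e^(−a t).
C(11.52) = 1.04793 + (3.63907)·e^(−0.136327·11.52) = 1.04793 + (3.63907)·0.207944 = 1.80465 mg/L.

1.805 mg/L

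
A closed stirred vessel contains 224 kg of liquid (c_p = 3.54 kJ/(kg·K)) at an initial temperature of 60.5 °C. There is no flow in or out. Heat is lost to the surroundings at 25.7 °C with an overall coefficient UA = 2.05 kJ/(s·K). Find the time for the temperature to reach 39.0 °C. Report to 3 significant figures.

M c_p dT/dt = −UA(T − T_amb).
τ = M c_p/UA = 386.81 s; T_ss = T_amb = 25.700 °C.
T(t) = T_ss + (T₀ − T_ss)e^(−t/τ); set T = 39.0:
t = −τ ln[(T − T_ss)/(T₀ − T_ss)] = −386.81 · ln(0.38218) = 372.05 s.

372 s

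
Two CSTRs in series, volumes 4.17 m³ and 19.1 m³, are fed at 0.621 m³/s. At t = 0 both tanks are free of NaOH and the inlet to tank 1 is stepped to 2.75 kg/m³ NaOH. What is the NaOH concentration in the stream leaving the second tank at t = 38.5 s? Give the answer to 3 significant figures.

Species balance on tank i: dCᵢ/dt = (Cᵢ₋₁ − Cᵢ)/τᵢ with τᵢ = Vᵢ/Q.
τ₁ = 4.17/0.621 = 6.7150 s; τ₂ = 19.1/0.621 = 30.757 s.
Tank 1: C₁ = C_in(1 − e^(−t/τ₁)). Tank 2 (τ₁ ≠ τ₂): C₂ = C_in[1 − (τ₁ e^(−t/τ₁) − τ₂ e^(−t/τ₂))/(τ₁ − τ₂)].
At t = 38.5: e^(−t/τ₁) = 0.0032359, e^(−t/τ₂) = 0.28600.
C₂ = 2.75·[1 − (6.7150·0.0032359 − 30.757·0.28600)/(-24.042)] = 2.75·0.63502 = 1.7463 kg/m³.

1.75 kg/m³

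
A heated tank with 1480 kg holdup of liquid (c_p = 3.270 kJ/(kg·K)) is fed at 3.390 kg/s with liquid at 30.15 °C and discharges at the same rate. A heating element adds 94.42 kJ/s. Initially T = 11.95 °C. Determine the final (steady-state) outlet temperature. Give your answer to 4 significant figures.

M c_p dT/dt = ṁ c_p (T_in − T) + Q̇.
At steady state dT/dt = 0 ⇒ T_ss = T_in + Q̇/(ṁ c_p) = 30.15 + 94.42/(3.390·3.270) = 38.6676 °C.

38.67 °C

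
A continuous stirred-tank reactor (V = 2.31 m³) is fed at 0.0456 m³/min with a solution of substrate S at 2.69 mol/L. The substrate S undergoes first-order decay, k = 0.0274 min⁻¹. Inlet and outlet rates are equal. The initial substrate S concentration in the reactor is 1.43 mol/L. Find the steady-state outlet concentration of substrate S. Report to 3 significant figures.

Species balance: V dC/dt = Q C_in − Q C − k V C.
Steady state (dC/dt = 0): C_ss = Q C_in/(Q + kV) = C_in/(1 + kV/Q).
C_ss = 0.0456·2.69/(0.0456 + 0.0274·2.31) = 0.12266/0.10889 = 1.1265 mol/L.

1.13 mol/L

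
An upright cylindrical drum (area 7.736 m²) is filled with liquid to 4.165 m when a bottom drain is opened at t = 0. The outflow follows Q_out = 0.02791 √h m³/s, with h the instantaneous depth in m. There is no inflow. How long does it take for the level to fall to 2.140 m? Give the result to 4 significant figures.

320.4 s

With no inflow, A dh/dt = −0.02791 √h.
∫ h^(−1/2) dh = −(0.02791/A) ∫ dt, giving 2√h = 2√h₀ − (0.02791/A) t.
t = 2A(√h₀ − √h)/0.02791 = 2·7.736·(√4.165 − √2.140)/0.02791
  = 15.4720 × (2.04083 − 1.46287) / 0.02791 = 320.394 s.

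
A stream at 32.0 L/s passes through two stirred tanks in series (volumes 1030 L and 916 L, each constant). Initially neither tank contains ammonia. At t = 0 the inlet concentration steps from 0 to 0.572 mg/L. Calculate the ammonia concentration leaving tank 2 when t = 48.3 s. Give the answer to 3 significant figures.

Each tank obeys Vᵢ dCᵢ/dt = Q(Cᵢ₋₁ − Cᵢ), so τᵢ = Vᵢ/Q.
τ₁ = 1030/32.0 = 32.188 s; τ₂ = 916/32.0 = 28.625 s.
Solving the cascade with C₁(0)=C₂(0)=0 gives C₂(t) = C_in[1 − (τ₁ e^(−t/τ₁) − τ₂ e^(−t/τ₂))/(τ₁ − τ₂)].
At t = 48.3: e^(−t/τ₁) = 0.22300, e^(−t/τ₂) = 0.18501.
C₂ = 0.572·[1 − (32.188·0.22300 − 28.625·0.18501)/(3.5625)] = 0.572·0.47176 = 0.26985 mg/L.

0.270 mg/L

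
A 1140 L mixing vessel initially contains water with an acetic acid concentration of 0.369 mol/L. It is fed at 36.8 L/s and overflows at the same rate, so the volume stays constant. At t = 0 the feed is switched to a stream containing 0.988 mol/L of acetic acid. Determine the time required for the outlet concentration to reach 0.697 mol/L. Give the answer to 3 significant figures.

23.4 s

Species balance: V dC/dt = Q(C_in − C) ⇒ τ = V/Q = 30.978 s.
C(t) = C_in + (C₀ − C_in) e^(−t/τ). Set C = 0.697 and solve for t:
e^(−t/τ) = (C − C_in)/(C₀ − C_in) = (0.697 − 0.988)/(0.369 − 0.988) = 0.47011
t = −τ ln(…) = 30.978 × 0.75478 = 23.382 s.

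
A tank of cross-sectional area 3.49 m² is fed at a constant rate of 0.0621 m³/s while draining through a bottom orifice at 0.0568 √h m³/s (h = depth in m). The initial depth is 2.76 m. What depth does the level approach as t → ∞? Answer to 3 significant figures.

1.20 m

Volume balance on the tank: A dh/dt = Q_in − 0.0568 √h. At steady state dh/dt = 0:
Q_in = 0.0568 √h_ss ⇒ √h_ss = 0.0621/0.0568 = 1.0933.
h_ss = 1.0933² = 1.1953 m. (Since h₀ = 2.76 m > h_ss, the level will fall toward this value.)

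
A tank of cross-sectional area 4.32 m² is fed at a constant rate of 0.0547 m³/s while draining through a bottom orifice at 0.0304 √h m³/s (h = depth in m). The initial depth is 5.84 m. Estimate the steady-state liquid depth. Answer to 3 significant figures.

Level balance: A dh/dt = 0.0547 − 0.0304 √h. Setting dh/dt = 0:
Q_in = 0.0304 √h_ss ⇒ √h_ss = 0.0547/0.0304 = 1.7993.
h_ss = 1.7993² = 3.2376 m. (Since h₀ = 5.84 m > h_ss, the level will fall toward this value.)

3.24 m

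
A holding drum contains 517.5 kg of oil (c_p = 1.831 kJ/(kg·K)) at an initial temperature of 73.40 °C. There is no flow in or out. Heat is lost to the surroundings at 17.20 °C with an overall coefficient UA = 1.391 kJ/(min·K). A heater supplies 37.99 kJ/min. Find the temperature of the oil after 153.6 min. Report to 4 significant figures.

Lumped-capacitance energy balance: M c_p dT/dt = UA(T_amb − T) + Q̇.
dT/dt = (T_ss − T)/τ with T_ss = T_amb + Q̇/UA = 17.20 + 37.99/1.391 = 44.5113 °C, τ = M c_p/UA = 517.5·1.831/1.391 = 681.195 min.
Solution: T(t) = T_ss + (T₀ − T_ss) e^(−t/τ).
T(153.6) = 44.5113 + (28.8887)·0.798128 = 67.5682 °C.

67.57 °C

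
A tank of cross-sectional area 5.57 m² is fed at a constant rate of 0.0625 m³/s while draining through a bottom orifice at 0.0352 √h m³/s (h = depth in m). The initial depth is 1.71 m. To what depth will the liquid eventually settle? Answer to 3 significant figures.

3.15 m

Level balance: A dh/dt = 0.0625 − 0.0352 √h. Setting dh/dt = 0:
Q_in = 0.0352 √h_ss ⇒ √h_ss = 0.0625/0.0352 = 1.7756.
h_ss = 1.7756² = 3.1526 m. (Since h₀ = 1.71 m < h_ss, the level will rise toward this value.)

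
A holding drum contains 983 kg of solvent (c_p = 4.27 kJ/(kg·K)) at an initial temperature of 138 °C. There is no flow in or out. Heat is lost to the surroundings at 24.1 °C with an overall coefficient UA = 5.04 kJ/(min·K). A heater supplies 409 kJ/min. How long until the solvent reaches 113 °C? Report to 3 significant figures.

Lumped-capacitance energy balance: M c_p dT/dt = UA(T_amb − T) + Q̇.
τ = M c_p/UA = 832.82 min; T_ss = T_amb + Q̇/UA = 24.1 + 409/5.04 = 105.25 °C.
T(t) = T_ss + (T₀ − T_ss)e^(−t/τ); set T = 113:
t = −τ ln[(T − T_ss)/(T₀ − T_ss)] = −832.82 · ln(0.23662) = 1200.3 min.

1200 min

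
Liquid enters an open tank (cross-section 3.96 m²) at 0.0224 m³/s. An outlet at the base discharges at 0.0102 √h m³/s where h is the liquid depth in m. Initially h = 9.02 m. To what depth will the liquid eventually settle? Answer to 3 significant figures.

A dh/dt = Q_in − 0.0102 √h. Steady state requires inflow = outflow:
Q_in = 0.0102 √h_ss ⇒ √h_ss = 0.0224/0.0102 = 2.1961.
h_ss = 2.1961² = 4.8228 m. (Since h₀ = 9.02 m > h_ss, the level will fall toward this value.)

4.82 m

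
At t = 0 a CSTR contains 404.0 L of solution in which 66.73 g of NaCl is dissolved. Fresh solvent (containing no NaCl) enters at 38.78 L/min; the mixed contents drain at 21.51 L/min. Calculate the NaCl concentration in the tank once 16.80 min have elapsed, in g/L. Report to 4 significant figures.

Let m(t) be the amount of NaCl. Volume: V(t) = V₀ + (Q_in − Q_out) t = 404.0 + 17.2700 t; V(16.80) = 694.136 L.
Species balance (pure solvent in): dm/dt = −Q_out · m/V(t).
dm/m = −Q_out dt/(V₀ + 17.2700 t); integrating gives ln(m/m₀) = −(Q_out/(Q_in−Q_out)) ln(V/V₀).
m = m₀ (V₀/V)^(Q_out/(Q_in−Q_out)) = 66.73 × (404.0/694.136)^(1.24551) = 34.0053 g.
C = m/V = 34.0053/694.136 = 0.0489894 g/L.

0.04899 g/L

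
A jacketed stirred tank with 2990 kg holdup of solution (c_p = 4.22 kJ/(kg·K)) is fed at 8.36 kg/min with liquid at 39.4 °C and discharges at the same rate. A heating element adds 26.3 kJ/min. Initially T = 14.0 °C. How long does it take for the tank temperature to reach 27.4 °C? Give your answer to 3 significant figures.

257 min

M c_p dT/dt = ṁ c_p (T_in − T) + Q̇.
τ = M/ṁ = 357.66 min; T_ss = T_in + Q̇/(ṁ c_p) = 40.145 °C.
T(t) = T_ss + (T₀ − T_ss) e^(−t/τ). Set T = 27.4:
e^(−t/τ) = (27.4 − 40.145)/(14.0 − 40.145) = 0.48748
t = −357.66 · ln(0.48748) = 256.98 min.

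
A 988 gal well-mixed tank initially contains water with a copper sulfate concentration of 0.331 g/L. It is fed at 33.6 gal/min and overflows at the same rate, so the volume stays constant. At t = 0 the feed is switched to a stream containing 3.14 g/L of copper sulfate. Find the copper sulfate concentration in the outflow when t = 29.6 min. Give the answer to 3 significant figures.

2.11 g/L

Mass balance on the solute (V constant): V dC/dt = Q(C_in − C).
So dC/dt = (C_in − C)/τ with τ = V/Q = 988/33.6 = 29.405 min.
C approaches C_in exponentially: C(t) = C_in + (C₀ − C_in) e^(−t/τ).
C(29.6) = 3.14 + (0.331 − 3.14)·e^(−29.6/29.405) = 3.14 + (-2.8090)·0.36544 = 2.1135 g/L.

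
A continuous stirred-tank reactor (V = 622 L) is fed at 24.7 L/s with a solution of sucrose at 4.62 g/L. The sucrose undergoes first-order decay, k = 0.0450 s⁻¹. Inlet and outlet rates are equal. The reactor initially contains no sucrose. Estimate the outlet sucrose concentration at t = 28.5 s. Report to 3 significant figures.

1.97 g/L

Species balance: V dC/dt = Q C_in − Q C − k V C.
dC/dt = (Q/V) C_in − (Q/V + k) C; effective rate a = Q/V + k = 0.039711 + 0.0450 = 0.084711 s⁻¹.
C_ss = Q C_in/(Q + kV) = 2.1658 g/L; C(t) = C_ss + (C₀ − C_ss) e^(−a t).
C(28.5) = 2.1658 + (-2.1658)·e^(−0.084711·28.5) = 2.1658 + (-2.1658)·0.089434 = 1.9721 g/L.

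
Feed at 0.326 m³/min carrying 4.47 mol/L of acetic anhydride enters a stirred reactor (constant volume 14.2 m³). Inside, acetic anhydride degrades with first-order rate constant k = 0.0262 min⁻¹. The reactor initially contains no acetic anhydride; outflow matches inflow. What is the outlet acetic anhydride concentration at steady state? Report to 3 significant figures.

2.09 mol/L

Accumulation = in − out − consumed: V dC/dt = Q C_in − Q C − k V C.
Steady state (dC/dt = 0): C_ss = Q C_in/(Q + kV) = C_in/(1 + kV/Q).
C_ss = 0.326·4.47/(0.326 + 0.0262·14.2) = 1.4572/0.69804 = 2.0876 mol/L.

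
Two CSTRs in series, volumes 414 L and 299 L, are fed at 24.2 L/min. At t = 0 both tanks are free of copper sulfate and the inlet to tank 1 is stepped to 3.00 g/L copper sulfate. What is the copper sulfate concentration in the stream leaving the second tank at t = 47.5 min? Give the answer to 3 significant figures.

2.49 g/L

Each tank obeys Vᵢ dCᵢ/dt = Q(Cᵢ₋₁ − Cᵢ), so τᵢ = Vᵢ/Q.
τ₁ = 414/24.2 = 17.107 min; τ₂ = 299/24.2 = 12.355 min.
Tank 1: C₁ = C_in(1 − e^(−t/τ₁)). Tank 2 (τ₁ ≠ τ₂): C₂ = C_in[1 − (τ₁ e^(−t/τ₁) − τ₂ e^(−t/τ₂))/(τ₁ − τ₂)].
At t = 47.5: e^(−t/τ₁) = 0.062252, e^(−t/τ₂) = 0.021397.
C₂ = 3.00·[1 − (17.107·0.062252 − 12.355·0.021397)/(4.7521)] = 3.00·0.83153 = 2.4946 g/L.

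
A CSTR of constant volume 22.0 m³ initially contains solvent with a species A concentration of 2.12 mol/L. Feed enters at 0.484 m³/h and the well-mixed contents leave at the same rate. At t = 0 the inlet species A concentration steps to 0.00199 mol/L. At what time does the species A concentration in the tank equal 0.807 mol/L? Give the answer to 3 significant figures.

44.0 h

Species balance: V dC/dt = Q(C_in − C) ⇒ τ = V/Q = 45.455 h.
C(t) = C_in + (C₀ − C_in) e^(−t/τ). Set C = 0.807 and solve for t:
e^(−t/τ) = (C − C_in)/(C₀ − C_in) = (0.807 − 0.00199)/(2.12 − 0.00199) = 0.38008
t = −τ ln(…) = 45.455 × 0.96738 = 43.972 h.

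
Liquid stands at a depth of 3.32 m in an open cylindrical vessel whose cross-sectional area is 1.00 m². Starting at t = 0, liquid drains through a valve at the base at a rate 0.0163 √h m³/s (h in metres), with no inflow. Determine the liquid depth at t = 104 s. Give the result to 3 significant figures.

A dh/dt = −Q_out = −0.0163 √h.
∫ h^(−1/2) dh = −(0.0163/A) ∫ dt, giving 2√h = 2√h₀ − (0.0163/A) t.
√h = √3.32 − 0.0163·104/(2·1.00) = 1.8221 − 0.84760 = 0.97449.
h = 0.97449² = 0.94962 m.

0.950 m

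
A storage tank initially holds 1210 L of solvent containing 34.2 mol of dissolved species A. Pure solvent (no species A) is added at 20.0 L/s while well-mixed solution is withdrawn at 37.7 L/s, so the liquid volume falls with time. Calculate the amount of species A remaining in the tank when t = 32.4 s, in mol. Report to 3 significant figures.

Let m(t) be the amount of species A. Volume: V(t) = V₀ + (Q_in − Q_out) t = 1210 − 17.700 t; V(32.4) = 636.52 L.
No species A enters, so dm/dt = −Q_out · (m/V).
dm/m = −Q_out dt/(V₀ − 17.700 t); integrating gives ln(m/m₀) = −(Q_out/(Q_in−Q_out)) ln(V/V₀).
m = m₀ (V₀/V)^(Q_out/(Q_in−Q_out)) = 34.2 × (1210/636.52)^(-2.1299) = 8.7062 mol.

8.71 mol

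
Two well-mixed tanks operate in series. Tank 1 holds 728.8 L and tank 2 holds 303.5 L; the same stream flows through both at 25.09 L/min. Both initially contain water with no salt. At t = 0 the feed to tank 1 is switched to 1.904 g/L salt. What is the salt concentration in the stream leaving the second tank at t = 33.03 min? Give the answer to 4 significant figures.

Species balance on tank i: dCᵢ/dt = (Cᵢ₋₁ − Cᵢ)/τᵢ with τᵢ = Vᵢ/Q.
τ₁ = 728.8/25.09 = 29.0474 min; τ₂ = 303.5/25.09 = 12.0965 min.
Solving the cascade with C₁(0)=C₂(0)=0 gives C₂(t) = C_in[1 − (τ₁ e^(−t/τ₁) − τ₂ e^(−t/τ₂))/(τ₁ − τ₂)].
At t = 33.03: e^(−t/τ₁) = 0.320746, e^(−t/τ₂) = 0.0651833.
C₂ = 1.904·[1 − (29.0474·0.320746 − 12.0965·0.0651833)/(16.9510)] = 1.904·0.496881 = 0.946061 g/L.

0.9461 g/L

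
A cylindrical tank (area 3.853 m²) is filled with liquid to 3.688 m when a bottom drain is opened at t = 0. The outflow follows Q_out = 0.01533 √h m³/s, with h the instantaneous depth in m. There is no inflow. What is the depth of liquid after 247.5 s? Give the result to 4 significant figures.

With no inflow, A dh/dt = −0.01533 √h.
This is separable: 2 d(√h)/dt = −0.01533/A, so √h = √h₀ − (0.01533/(2A)) t.
√h = √3.688 − 0.01533·247.5/(2·3.853) = 1.92042 − 0.492366 = 1.42805.
h = 1.42805² = 2.03933 m.

2.039 m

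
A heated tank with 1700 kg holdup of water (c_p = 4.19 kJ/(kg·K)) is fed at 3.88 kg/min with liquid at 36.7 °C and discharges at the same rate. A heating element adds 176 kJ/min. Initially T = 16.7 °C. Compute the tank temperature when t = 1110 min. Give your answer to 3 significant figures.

M c_p dT/dt = ṁ c_p (T_in − T) + Q̇.
τ = M/ṁ = 438.14 min; T_ss = T_in + Q̇/(ṁ c_p) = 36.7 + 176/(3.88·4.19) = 47.526 °C.
This is linear first-order; T(t) = T_ss + (T₀ − T_ss) e^(−t/τ).
T(1110) = 47.526 + (-30.826)·e^(−1110/438.14) = 47.526 + (-30.826)·0.079388 = 45.079 °C.

45.1 °C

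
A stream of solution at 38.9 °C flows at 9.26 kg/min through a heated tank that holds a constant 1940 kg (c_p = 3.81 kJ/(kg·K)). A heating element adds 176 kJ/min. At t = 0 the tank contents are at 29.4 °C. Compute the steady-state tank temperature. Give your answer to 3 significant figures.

43.9 °C

M c_p dT/dt = ṁ c_p (T_in − T) + Q̇.
At steady state dT/dt = 0 ⇒ T_ss = T_in + Q̇/(ṁ c_p) = 38.9 + 176/(9.26·3.81) = 43.889 °C.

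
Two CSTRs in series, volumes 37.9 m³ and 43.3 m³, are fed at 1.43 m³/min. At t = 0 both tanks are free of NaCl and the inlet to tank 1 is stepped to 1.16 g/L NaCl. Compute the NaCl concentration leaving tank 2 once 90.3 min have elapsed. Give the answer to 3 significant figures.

Species balance on tank i: dCᵢ/dt = (Cᵢ₋₁ − Cᵢ)/τᵢ with τᵢ = Vᵢ/Q.
τ₁ = 37.9/1.43 = 26.503 min; τ₂ = 43.3/1.43 = 30.280 min.
Tank 1: C₁ = C_in(1 − e^(−t/τ₁)). Tank 2 (τ₁ ≠ τ₂): C₂ = C_in[1 − (τ₁ e^(−t/τ₁) − τ₂ e^(−t/τ₂))/(τ₁ − τ₂)].
At t = 90.3: e^(−t/τ₁) = 0.033137, e^(−t/τ₂) = 0.050682.
C₂ = 1.16·[1 − (26.503·0.033137 − 30.280·0.050682)/(-3.7762)] = 1.16·0.82618 = 0.95837 g/L.

0.958 g/L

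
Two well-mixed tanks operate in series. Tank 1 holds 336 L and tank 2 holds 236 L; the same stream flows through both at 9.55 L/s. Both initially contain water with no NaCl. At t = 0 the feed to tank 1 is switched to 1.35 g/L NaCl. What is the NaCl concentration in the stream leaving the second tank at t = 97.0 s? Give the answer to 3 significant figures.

1.12 g/L

Species balance on tank i: dCᵢ/dt = (Cᵢ₋₁ − Cᵢ)/τᵢ with τᵢ = Vᵢ/Q.
τ₁ = 336/9.55 = 35.183 s; τ₂ = 236/9.55 = 24.712 s.
Solving the cascade with C₁(0)=C₂(0)=0 gives C₂(t) = C_in[1 − (τ₁ e^(−t/τ₁) − τ₂ e^(−t/τ₂))/(τ₁ − τ₂)].
At t = 97.0: e^(−t/τ₁) = 0.063482, e^(−t/τ₂) = 0.019738.
C₂ = 1.35·[1 − (35.183·0.063482 − 24.712·0.019738)/(10.471)] = 1.35·0.83328 = 1.1249 g/L.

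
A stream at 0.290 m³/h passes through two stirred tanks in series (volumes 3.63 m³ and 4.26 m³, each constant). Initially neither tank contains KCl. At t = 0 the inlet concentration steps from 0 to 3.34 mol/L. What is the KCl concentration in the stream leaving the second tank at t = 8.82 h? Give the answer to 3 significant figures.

0.463 mol/L

Time constants: τᵢ = Vᵢ/Q for each well-mixed tank.
τ₁ = 3.63/0.290 = 12.517 h; τ₂ = 4.26/0.290 = 14.690 h.
Solving the cascade with C₁(0)=C₂(0)=0 gives C₂(t) = C_in[1 − (τ₁ e^(−t/τ₁) − τ₂ e^(−t/τ₂))/(τ₁ − τ₂)].
At t = 8.82: e^(−t/τ₁) = 0.49429, e^(−t/τ₂) = 0.54858.
C₂ = 3.34·[1 − (12.517·0.49429 − 14.690·0.54858)/(-2.1724)] = 3.34·0.13862 = 0.46299 mol/L.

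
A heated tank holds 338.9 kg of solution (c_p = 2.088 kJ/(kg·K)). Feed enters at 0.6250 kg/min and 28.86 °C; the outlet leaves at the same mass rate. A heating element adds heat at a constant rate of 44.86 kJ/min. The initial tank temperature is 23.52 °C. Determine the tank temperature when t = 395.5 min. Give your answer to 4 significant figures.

M c_p dT/dt = ṁ c_p (T_in − T) + Q̇.
τ = M/ṁ = 542.240 min; T_ss = T_in + Q̇/(ṁ c_p) = 28.86 + 44.86/(0.6250·2.088) = 63.2355 °C.
Integrating: T(t) = T_ss + (T₀ − T_ss) e^(−t/τ).
T(395.5) = 63.2355 + (-39.7155)·e^(−395.5/542.240) = 63.2355 + (-39.7155)·0.482207 = 44.0844 °C.

44.08 °C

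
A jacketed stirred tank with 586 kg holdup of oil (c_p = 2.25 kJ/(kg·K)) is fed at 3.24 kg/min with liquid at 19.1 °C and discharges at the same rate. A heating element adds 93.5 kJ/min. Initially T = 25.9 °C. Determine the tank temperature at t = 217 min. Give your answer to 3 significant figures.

Energy balance: M c_p dT/dt = ṁ c_p (T_in − T) + 93.5.
Rearrange: dT/dt = (T_ss − T)/τ with τ = M/ṁ = 180.86 min and T_ss = T_in + Q̇/(ṁ c_p) = 31.926 °C.
T approaches T_ss exponentially: T(t) = T_ss + (T₀ − T_ss) e^(−t/τ).
T(217) = 31.926 + (-6.0258)·e^(−217/180.86) = 31.926 + (-6.0258)·0.30126 = 30.110 °C.

30.1 °C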